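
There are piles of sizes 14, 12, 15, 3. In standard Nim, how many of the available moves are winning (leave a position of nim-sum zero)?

Write each in binary and XOR column by column:
  1110  (14)
  1100  (12)
  1111  (15)
  0011  (3)
  ----
  1110  (14)
The overall nim-sum is X = 14. A pile of size p has a winning move iff p XOR X < p (reduce it to p XOR X).
  14: 14 XOR 14 = 0 < 14 — winning move (to 0).
  12: 12 XOR 14 = 2 < 12 — winning move (to 2).
  15: 15 XOR 14 = 1 < 15 — winning move (to 1).
  3: 3 XOR 14 = 13 ≥ 3 — no move.
That gives 3 winning moves.

3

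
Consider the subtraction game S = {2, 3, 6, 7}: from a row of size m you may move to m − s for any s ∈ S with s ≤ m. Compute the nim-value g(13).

2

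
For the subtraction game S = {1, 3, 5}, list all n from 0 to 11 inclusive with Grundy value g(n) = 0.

Build the Grundy sequence with g(k) = mex{g(k−s) : s ∈ {1, 3, 5}, s ≤ k}:
k:     0  1  2  3  4  5  6  7  8  9 10 11
g(k):  0  1  0  1  0  1  0  1  0  1  0  1
The P-positions (g = 0) in 0..11 are 0, 2, 4, 6, 8, 10.

0, 2, 4, 6, 8, 10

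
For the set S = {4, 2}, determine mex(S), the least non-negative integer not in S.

0

0 is not in the set, so the mex is 0.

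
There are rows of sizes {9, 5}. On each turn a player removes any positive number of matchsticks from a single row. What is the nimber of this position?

12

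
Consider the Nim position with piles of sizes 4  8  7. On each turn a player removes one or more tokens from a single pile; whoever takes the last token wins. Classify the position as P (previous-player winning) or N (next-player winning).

N-position

Nim-sum: 4 ^ 8 ^ 7 = 11.
The nim-sum is 11 ≠ 0, so this is an N-position: the player to move can win.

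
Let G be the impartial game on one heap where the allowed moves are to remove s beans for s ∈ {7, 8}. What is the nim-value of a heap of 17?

Build the Grundy sequence with g(k) = mex{g(k−s) : s ∈ {7, 8}, s ≤ k}:
k:     0  1  2  3  4  5  6  7  8  9 10 11 12 13 14 15 16 17
g(k):  0  0  0  0  0  0  0  1  1  1  1  1  1  1  2  0  0  0
So g(17) = 0.

0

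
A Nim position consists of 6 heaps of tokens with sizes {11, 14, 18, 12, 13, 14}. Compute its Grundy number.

24

Compute the nim-sum pairwise:
11 ^ 14 = 5
5 ^ 18 = 23
23 ^ 12 = 27
27 ^ 13 = 22
22 ^ 14 = 24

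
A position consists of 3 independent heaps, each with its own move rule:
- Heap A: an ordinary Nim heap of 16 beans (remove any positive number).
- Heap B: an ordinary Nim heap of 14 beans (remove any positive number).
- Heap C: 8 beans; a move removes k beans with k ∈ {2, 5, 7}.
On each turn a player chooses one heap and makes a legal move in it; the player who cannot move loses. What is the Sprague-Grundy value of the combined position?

28

Heap A is a plain Nim heap of size 16, so its Grundy value is 16.
Heap B is a plain Nim heap of size 14, so its Grundy value is 14.
Build the Grundy sequence for heap C with g(k) = mex{g(k−s) : s ∈ {2, 5, 7}, s ≤ k}:
k:     0  1  2  3  4  5  6  7  8
g(k):  0  0  1  1  0  2  1  3  2
So g(8) = 2.
The value of a disjunctive sum is the nim-sum of the parts.
Combined value = 16 ⊕ 14 ⊕ 2 = 28.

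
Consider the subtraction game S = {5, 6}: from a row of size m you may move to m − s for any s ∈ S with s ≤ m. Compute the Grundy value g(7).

1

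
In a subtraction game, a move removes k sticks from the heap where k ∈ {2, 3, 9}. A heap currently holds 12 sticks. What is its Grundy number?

Compute g(0), g(1), … for moves {2, 3, 9}:
g(0) = mex{} = 0
g(1) = mex{} = 0
g(2) = mex{0} = 1
g(3) = mex{0} = 1
g(4) = mex{0,1} = 2
g(5) = mex{1} = 0
g(6) = mex{1,2} = 0
g(7) = mex{0,2} = 1
g(8) = mex{0} = 1
g(9) = mex{0,1} = 2
g(10) = mex{0,1} = 2
g(11) = mex{1,2} = 0
g(12) = mex{1,2} = 0
So g(12) = 0.

0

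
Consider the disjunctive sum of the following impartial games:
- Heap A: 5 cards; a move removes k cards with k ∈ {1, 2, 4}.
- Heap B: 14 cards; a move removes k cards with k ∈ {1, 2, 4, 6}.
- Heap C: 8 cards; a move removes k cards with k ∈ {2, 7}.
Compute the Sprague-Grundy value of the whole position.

Build the Grundy sequence for heap A with g(k) = mex{g(k−s) : s ∈ {1, 2, 4}, s ≤ k}:
k:     0  1  2  3  4  5
g(k):  0  1  2  0  1  2
So g(5) = 2.
Grundy values for heap B (subtraction set {1, 2, 4, 6}):
g(0) = mex{} = 0
g(1) = mex{0} = 1
g(2) = mex{0,1} = 2
g(3) = mex{1,2} = 0
g(4) = mex{0,2} = 1
g(5) = mex{0,1} = 2
g(6) = mex{0,1,2} = 3
g(7) = mex{0,1,2,3} = 4
g(8) = mex{1,2,3,4} = 0
g(9) = mex{0,2,4} = 1
g(10) = mex{0,1,3} = 2
g(11) = mex{1,2,4} = 0
g(12) = mex{0,2,3} = 1
g(13) = mex{0,1,4} = 2
g(14) = mex{0,1,2} = 3
So g(14) = 3.
Build the Grundy sequence for heap C with g(k) = mex{g(k−s) : s ∈ {2, 7}, s ≤ k}:
g(0) = mex{} = 0
g(1) = mex{} = 0
g(2) = mex{0} = 1
g(3) = mex{0} = 1
g(4) = mex{1} = 0
g(5) = mex{1} = 0
g(6) = mex{0} = 1
g(7) = mex{0} = 1
g(8) = mex{0,1} = 2
So g(8) = 2.
The value of a disjunctive sum is the nim-sum of the parts.
Combined value = 2 XOR 3 XOR 2 = 3.

3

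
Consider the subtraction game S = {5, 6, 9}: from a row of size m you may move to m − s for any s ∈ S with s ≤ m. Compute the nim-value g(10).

2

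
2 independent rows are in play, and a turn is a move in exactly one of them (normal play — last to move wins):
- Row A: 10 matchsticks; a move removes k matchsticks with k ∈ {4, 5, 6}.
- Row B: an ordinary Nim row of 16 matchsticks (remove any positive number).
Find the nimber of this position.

16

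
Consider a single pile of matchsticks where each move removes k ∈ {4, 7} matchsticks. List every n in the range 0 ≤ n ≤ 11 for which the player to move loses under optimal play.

0, 1, 2, 3, 11

Compute g(0), g(1), … for moves {4, 7}:
k:     0  1  2  3  4  5  6  7  8  9 10 11
g(k):  0  0  0  0  1  1  1  1  2  2  2  0
The P-positions (g = 0) in 0..11 are 0, 1, 2, 3, 11.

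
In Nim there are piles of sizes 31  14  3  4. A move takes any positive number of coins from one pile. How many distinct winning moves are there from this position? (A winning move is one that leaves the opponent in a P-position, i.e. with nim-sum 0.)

1

Compute the nim-sum pairwise:
31 XOR 14 = 17
17 XOR 3 = 18
18 XOR 4 = 22
The overall nim-sum is X = 22. A pile of size p has a winning move iff p XOR X < p (reduce it to p XOR X).
  31: 31 XOR 22 = 9 < 31 — winning move (to 9).
  14: 14 XOR 22 = 24 ≥ 14 — no move.
  3: 3 XOR 22 = 21 ≥ 3 — no move.
  4: 4 XOR 22 = 18 ≥ 4 — no move.
That gives 1 winning move.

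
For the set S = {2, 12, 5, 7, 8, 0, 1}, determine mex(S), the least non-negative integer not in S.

The values 0, 1, 2 are all present; 3 is the first non-negative integer missing from the set.

3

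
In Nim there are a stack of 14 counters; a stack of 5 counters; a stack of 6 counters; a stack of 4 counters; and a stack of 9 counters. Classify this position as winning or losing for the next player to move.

Losing position

Write each in binary and XOR column by column:
  1110  (14)
  0101  (5)
  0110  (6)
  0100  (4)
  1001  (9)
  ----
  0000  (0)
The nim-sum is 0, so this is a P-position: the player to move is in a losing position under optimal play.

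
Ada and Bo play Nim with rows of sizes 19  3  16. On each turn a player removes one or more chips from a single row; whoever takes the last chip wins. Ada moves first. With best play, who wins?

Compute the nim-sum pairwise:
19 XOR 3 = 16
16 XOR 16 = 0
The nim-sum is 0, so this is a P-position: the player to move is in a losing position under optimal play; Ada is about to move from it and so loses — Bo wins.

Bo wins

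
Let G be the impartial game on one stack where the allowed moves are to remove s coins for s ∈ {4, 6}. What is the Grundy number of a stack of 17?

Grundy values for subtraction set {4, 6}:
k:     0  1  2  3  4  5  6  7  8  9 10 11 12 13 14 15 16 17
g(k):  0  0  0  0  1  1  1  1  2  2  0  0  0  0  1  1  1  1
So g(17) = 1.

1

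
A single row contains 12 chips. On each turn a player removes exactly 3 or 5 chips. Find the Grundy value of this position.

Compute g(0), g(1), … for moves {3, 5}:
g(0) = mex{} = 0
g(1) = mex{} = 0
g(2) = mex{} = 0
g(3) = mex{0} = 1
g(4) = mex{0} = 1
g(5) = mex{0} = 1
g(6) = mex{0,1} = 2
g(7) = mex{0,1} = 2
g(8) = mex{1} = 0
g(9) = mex{1,2} = 0
g(10) = mex{1,2} = 0
g(11) = mex{0,2} = 1
g(12) = mex{0,2} = 1
So g(12) = 1.

1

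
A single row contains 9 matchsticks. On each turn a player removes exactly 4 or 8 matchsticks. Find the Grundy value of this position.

2

Compute g(0), g(1), … for moves {4, 8}:
k:     0  1  2  3  4  5  6  7  8  9
g(k):  0  0  0  0  1  1  1  1  2  2
So g(9) = 2.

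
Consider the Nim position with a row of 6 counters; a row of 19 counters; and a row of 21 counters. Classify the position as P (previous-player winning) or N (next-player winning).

Bitwise XOR of the heap sizes:
  00110  (6)
  10011  (19)
  10101  (21)
  -----
  00000  (0)
The nim-sum is 0, so this is a P-position: the player to move is in a losing position under optimal play.

P-position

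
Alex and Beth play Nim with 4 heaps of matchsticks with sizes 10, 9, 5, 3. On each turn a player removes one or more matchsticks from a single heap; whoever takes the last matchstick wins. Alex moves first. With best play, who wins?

Nim-sum: 10 XOR 9 XOR 5 XOR 3 = 5.
The nim-sum is 5 ≠ 0, so this is an N-position: the player to move can win; Alex has a winning move.

Alex wins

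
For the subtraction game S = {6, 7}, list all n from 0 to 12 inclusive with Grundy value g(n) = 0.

0, 1, 2, 3, 4, 5

Build the Grundy sequence with g(k) = mex{g(k−s) : s ∈ {6, 7}, s ≤ k}:
k:     0  1  2  3  4  5  6  7  8  9 10 11 12
g(k):  0  0  0  0  0  0  1  1  1  1  1  1  2
The P-positions (g = 0) in 0..12 are 0, 1, 2, 3, 4, 5.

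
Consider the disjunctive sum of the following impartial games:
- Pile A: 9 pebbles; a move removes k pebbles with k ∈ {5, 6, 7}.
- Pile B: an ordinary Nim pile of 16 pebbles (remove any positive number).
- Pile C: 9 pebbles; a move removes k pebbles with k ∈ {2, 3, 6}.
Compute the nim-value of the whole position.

17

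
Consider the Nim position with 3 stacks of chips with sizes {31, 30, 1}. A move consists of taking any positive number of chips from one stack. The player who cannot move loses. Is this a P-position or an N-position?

P-position

Bitwise XOR of the heap sizes:
  11111  (31)
  11110  (30)
  00001  (1)
  -----
  00000  (0)
The nim-sum is 0, so this is a P-position: the player to move is in a losing position under optimal play.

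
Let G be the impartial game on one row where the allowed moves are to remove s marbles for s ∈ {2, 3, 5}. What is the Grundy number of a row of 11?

Build the Grundy sequence with g(k) = mex{g(k−s) : s ∈ {2, 3, 5}, s ≤ k}:
k:     0  1  2  3  4  5  6  7  8  9 10 11
g(k):  0  0  1  1  2  2  3  0  0  1  1  2
So g(11) = 2.

2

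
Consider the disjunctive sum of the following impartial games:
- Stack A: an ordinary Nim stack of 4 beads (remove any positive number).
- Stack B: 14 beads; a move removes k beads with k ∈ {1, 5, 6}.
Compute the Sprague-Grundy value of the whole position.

5

Stack A is a plain Nim stack of size 4, so its Grundy value is 4.
For stack B, compute g(0), g(1), … with moves {1, 5, 6}:
g(0) = mex{} = 0
g(1) = mex{0} = 1
g(2) = mex{1} = 0
g(3) = mex{0} = 1
g(4) = mex{1} = 0
g(5) = mex{0} = 1
g(6) = mex{0,1} = 2
g(7) = mex{0,1,2} = 3
g(8) = mex{0,1,3} = 2
g(9) = mex{0,1,2} = 3
g(10) = mex{0,1,3} = 2
g(11) = mex{1,2} = 0
g(12) = mex{0,2,3} = 1
g(13) = mex{1,2,3} = 0
g(14) = mex{0,2,3} = 1
So g(14) = 1.
By the Sprague-Grundy theorem, the Grundy value of a sum of independent games is the XOR of the component values.
Combined value = 4 XOR 1 = 5.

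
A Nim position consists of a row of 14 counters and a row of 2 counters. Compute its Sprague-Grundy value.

12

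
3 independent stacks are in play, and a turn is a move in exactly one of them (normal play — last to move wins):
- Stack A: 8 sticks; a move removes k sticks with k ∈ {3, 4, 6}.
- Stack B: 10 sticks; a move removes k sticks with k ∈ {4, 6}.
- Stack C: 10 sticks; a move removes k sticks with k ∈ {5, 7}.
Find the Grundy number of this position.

0

For stack A, compute g(0), g(1), … with moves {3, 4, 6}:
k:     0  1  2  3  4  5  6  7  8
g(k):  0  0  0  1  1  1  2  2  2
So g(8) = 2.
For stack B, compute g(0), g(1), … with moves {4, 6}:
k:     0  1  2  3  4  5  6  7  8  9 10
g(k):  0  0  0  0  1  1  1  1  2  2  0
So g(10) = 0.
Grundy values for stack C (subtraction set {5, 7}):
k:     0  1  2  3  4  5  6  7  8  9 10
g(k):  0  0  0  0  0  1  1  1  1  1  2
So g(10) = 2.
By the Sprague-Grundy theorem, the Grundy value of a sum of independent games is the XOR of the component values.
Combined value = 2 XOR 0 XOR 2 = 0.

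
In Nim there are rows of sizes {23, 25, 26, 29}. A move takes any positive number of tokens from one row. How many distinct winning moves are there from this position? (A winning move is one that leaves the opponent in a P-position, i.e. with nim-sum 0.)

Nim-sum: 23 XOR 25 XOR 26 XOR 29 = 9.
The overall nim-sum is X = 9. A row of size p has a winning move iff p XOR X < p (reduce it to p XOR X).
  23: 23 XOR 9 = 30 ≥ 23 — no move.
  25: 25 XOR 9 = 16 < 25 — winning move (to 16).
  26: 26 XOR 9 = 19 < 26 — winning move (to 19).
  29: 29 XOR 9 = 20 < 29 — winning move (to 20).
That gives 3 winning moves.

3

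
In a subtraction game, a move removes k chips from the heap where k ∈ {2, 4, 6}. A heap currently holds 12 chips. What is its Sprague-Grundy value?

Build the Grundy sequence with g(k) = mex{g(k−s) : s ∈ {2, 4, 6}, s ≤ k}:
g(0) = mex{} = 0
g(1) = mex{} = 0
g(2) = mex{0} = 1
g(3) = mex{0} = 1
g(4) = mex{0,1} = 2
g(5) = mex{0,1} = 2
g(6) = mex{0,1,2} = 3
g(7) = mex{0,1,2} = 3
g(8) = mex{1,2,3} = 0
g(9) = mex{1,2,3} = 0
g(10) = mex{0,2,3} = 1
g(11) = mex{0,2,3} = 1
g(12) = mex{0,1,3} = 2
So g(12) = 2.

2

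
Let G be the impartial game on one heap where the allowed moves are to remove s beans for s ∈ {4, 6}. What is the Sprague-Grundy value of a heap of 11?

Compute g(0), g(1), … for moves {4, 6}:
k:     0  1  2  3  4  5  6  7  8  9 10 11
g(k):  0  0  0  0  1  1  1  1  2  2  0  0
So g(11) = 0.

0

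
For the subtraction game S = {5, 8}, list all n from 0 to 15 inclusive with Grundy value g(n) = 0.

Build the Grundy sequence with g(k) = mex{g(k−s) : s ∈ {5, 8}, s ≤ k}:
k:     0  1  2  3  4  5  6  7  8  9 10 11 12 13 14 15
g(k):  0  0  0  0  0  1  1  1  1  1  2  2  2  0  0  0
The P-positions (g = 0) in 0..15 are 0, 1, 2, 3, 4, 13, 14, 15.

0, 1, 2, 3, 4, 13, 14, 15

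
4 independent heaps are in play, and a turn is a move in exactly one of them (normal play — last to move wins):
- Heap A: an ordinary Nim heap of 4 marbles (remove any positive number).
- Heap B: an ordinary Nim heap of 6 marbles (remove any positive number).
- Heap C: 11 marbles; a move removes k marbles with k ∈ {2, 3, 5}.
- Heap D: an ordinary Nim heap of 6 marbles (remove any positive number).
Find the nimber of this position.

Heap A is a plain Nim heap of size 4, so its Grundy value is 4.
Heap B is a plain Nim heap of size 6, so its Grundy value is 6.
Grundy values for heap C (subtraction set {2, 3, 5}):
g(0) = mex{} = 0
g(1) = mex{} = 0
g(2) = mex{0} = 1
g(3) = mex{0} = 1
g(4) = mex{0,1} = 2
g(5) = mex{0,1} = 2
g(6) = mex{0,1,2} = 3
g(7) = mex{1,2} = 0
g(8) = mex{1,2,3} = 0
g(9) = mex{0,2,3} = 1
g(10) = mex{0,2} = 1
g(11) = mex{0,1,3} = 2
So g(11) = 2.
Heap D is a plain Nim heap of size 6, so its Grundy value is 6.
By the Sprague-Grundy theorem, the Grundy value of a sum of independent games is the XOR of the component values.
Combined value = 4 ⊕ 6 ⊕ 2 ⊕ 6 = 6.

6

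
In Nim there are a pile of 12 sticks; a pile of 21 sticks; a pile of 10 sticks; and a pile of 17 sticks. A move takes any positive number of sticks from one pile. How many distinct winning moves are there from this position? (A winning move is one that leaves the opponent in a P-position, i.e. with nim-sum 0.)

1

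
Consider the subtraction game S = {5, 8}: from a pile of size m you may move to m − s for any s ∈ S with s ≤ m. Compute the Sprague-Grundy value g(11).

Compute g(0), g(1), … for moves {5, 8}:
g(0) = mex{} = 0
g(1) = mex{} = 0
g(2) = mex{} = 0
g(3) = mex{} = 0
g(4) = mex{} = 0
g(5) = mex{0} = 1
g(6) = mex{0} = 1
g(7) = mex{0} = 1
g(8) = mex{0} = 1
g(9) = mex{0} = 1
g(10) = mex{0,1} = 2
g(11) = mex{0,1} = 2
So g(11) = 2.

2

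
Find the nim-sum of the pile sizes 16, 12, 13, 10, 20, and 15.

In binary:
  10000  (16)
  01100  (12)
  01101  (13)
  01010  (10)
  10100  (20)
  01111  (15)
  -----
  00000  (0)

0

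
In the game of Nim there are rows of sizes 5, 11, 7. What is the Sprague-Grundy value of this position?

9

Nim-sum: 5 XOR 11 XOR 7 = 9.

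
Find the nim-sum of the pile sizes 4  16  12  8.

16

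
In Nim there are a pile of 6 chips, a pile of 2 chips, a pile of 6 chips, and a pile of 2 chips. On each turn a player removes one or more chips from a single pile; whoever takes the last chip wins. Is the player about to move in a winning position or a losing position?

Compute the nim-sum pairwise:
6 ^ 2 = 4
4 ^ 6 = 2
2 ^ 2 = 0
The nim-sum is 0, so this is a P-position: the player to move is in a losing position under optimal play.

Losing position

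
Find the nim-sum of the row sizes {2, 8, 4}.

14

Compute the nim-sum pairwise:
2 XOR 8 = 10
10 XOR 4 = 14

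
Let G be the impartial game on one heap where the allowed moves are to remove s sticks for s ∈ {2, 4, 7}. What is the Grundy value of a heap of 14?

Grundy values for subtraction set {2, 4, 7}:
k:     0  1  2  3  4  5  6  7  8  9 10 11 12 13 14
g(k):  0  0  1  1  2  2  0  3  1  0  2  1  0  2  1
So g(14) = 1.

1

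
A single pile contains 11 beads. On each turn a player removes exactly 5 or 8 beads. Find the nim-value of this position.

2

Build the Grundy sequence with g(k) = mex{g(k−s) : s ∈ {5, 8}, s ≤ k}:
k:     0  1  2  3  4  5  6  7  8  9 10 11
g(k):  0  0  0  0  0  1  1  1  1  1  2  2
So g(11) = 2.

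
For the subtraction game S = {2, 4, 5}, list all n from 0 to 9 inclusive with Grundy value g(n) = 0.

Grundy values for subtraction set {2, 4, 5}:
k:     0  1  2  3  4  5  6  7  8  9
g(k):  0  0  1  1  2  2  3  0  0  1
The P-positions (g = 0) in 0..9 are 0, 1, 7, 8.

0, 1, 7, 8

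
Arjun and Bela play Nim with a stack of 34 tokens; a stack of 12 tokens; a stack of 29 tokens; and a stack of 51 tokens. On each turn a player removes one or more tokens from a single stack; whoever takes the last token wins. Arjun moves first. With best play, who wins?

Bela wins

Nim-sum: 34 ⊕ 12 ⊕ 29 ⊕ 51 = 0.
The nim-sum is 0, so this is a P-position: the player to move is in a losing position under optimal play; Arjun is about to move from it and so loses — Bela wins.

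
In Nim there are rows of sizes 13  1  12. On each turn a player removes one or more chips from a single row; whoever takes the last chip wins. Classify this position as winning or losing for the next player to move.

Losing position

In binary:
  1101  (13)
  0001  (1)
  1100  (12)
  ----
  0000  (0)
The nim-sum is 0, so this is a P-position: the player to move is in a losing position under optimal play.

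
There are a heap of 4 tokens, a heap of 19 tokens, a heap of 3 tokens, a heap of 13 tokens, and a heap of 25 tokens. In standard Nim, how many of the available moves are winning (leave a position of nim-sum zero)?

In binary:
  00100  (4)
  10011  (19)
  00011  (3)
  01101  (13)
  11001  (25)
  -----
  00000  (0)
The nim-sum is already 0, so every move leaves a nonzero nim-sum — there are no winning moves.

0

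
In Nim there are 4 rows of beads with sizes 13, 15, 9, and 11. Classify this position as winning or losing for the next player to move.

Compute the nim-sum pairwise:
13 ⊕ 15 = 2
2 ⊕ 9 = 11
11 ⊕ 11 = 0
The nim-sum is 0, so this is a P-position: the player to move is in a losing position under optimal play.

Losing position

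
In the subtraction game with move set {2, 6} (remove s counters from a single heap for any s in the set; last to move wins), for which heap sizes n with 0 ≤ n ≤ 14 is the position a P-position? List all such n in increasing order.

0, 1, 4, 5, 8, 9, 12, 13

Grundy values for subtraction set {2, 6}:
g(0) = mex{} = 0
g(1) = mex{} = 0
g(2) = mex{0} = 1
g(3) = mex{0} = 1
g(4) = mex{1} = 0
g(5) = mex{1} = 0
g(6) = mex{0} = 1
g(7) = mex{0} = 1
g(8) = mex{1} = 0
g(9) = mex{1} = 0
g(10) = mex{0} = 1
g(11) = mex{0} = 1
g(12) = mex{1} = 0
g(13) = mex{1} = 0
g(14) = mex{0} = 1
The P-positions (g = 0) in 0..14 are 0, 1, 4, 5, 8, 9, 12, 13.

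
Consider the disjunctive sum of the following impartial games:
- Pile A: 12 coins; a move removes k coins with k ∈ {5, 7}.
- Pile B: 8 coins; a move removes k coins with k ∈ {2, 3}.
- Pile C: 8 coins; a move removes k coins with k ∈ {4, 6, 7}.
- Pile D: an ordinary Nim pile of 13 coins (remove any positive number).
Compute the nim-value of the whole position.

14

Grundy values for pile A (subtraction set {5, 7}):
k:     0  1  2  3  4  5  6  7  8  9 10 11 12
g(k):  0  0  0  0  0  1  1  1  1  1  2  2  0
So g(12) = 0.
For pile B, compute g(0), g(1), … with moves {2, 3}:
k:     0  1  2  3  4  5  6  7  8
g(k):  0  0  1  1  2  0  0  1  1
So g(8) = 1.
For pile C, compute g(0), g(1), … with moves {4, 6, 7}:
g(0) = mex{} = 0
g(1) = mex{} = 0
g(2) = mex{} = 0
g(3) = mex{} = 0
g(4) = mex{0} = 1
g(5) = mex{0} = 1
g(6) = mex{0} = 1
g(7) = mex{0} = 1
g(8) = mex{0,1} = 2
So g(8) = 2.
Pile D is a plain Nim pile of size 13, so its Grundy value is 13.
The value of a disjunctive sum is the nim-sum of the parts.
Combined value = 0 ⊕ 1 ⊕ 2 ⊕ 13 = 14.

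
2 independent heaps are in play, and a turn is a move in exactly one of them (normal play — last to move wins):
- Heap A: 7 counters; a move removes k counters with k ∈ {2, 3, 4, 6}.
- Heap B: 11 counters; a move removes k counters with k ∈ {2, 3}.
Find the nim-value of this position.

3

Build the Grundy sequence for heap A with g(k) = mex{g(k−s) : s ∈ {2, 3, 4, 6}, s ≤ k}:
k:     0  1  2  3  4  5  6  7
g(k):  0  0  1  1  2  2  3  3
So g(7) = 3.
Grundy values for heap B (subtraction set {2, 3}):
g(0) = mex{} = 0
g(1) = mex{} = 0
g(2) = mex{0} = 1
g(3) = mex{0} = 1
g(4) = mex{0,1} = 2
g(5) = mex{1} = 0
g(6) = mex{1,2} = 0
g(7) = mex{0,2} = 1
g(8) = mex{0} = 1
g(9) = mex{0,1} = 2
g(10) = mex{1} = 0
g(11) = mex{1,2} = 0
So g(11) = 0.
The value of a disjunctive sum is the nim-sum of the parts.
Combined value = 3 ⊕ 0 = 3.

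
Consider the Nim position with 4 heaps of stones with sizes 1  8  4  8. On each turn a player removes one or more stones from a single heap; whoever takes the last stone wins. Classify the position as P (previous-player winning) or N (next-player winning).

Nim-sum: 1 XOR 8 XOR 4 XOR 8 = 5.
The nim-sum is 5 ≠ 0, so this is an N-position: the player to move can win.

N-position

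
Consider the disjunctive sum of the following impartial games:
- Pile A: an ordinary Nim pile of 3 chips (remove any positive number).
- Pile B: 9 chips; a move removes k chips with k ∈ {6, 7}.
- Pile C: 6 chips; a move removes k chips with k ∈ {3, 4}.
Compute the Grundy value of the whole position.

0

Pile A is a plain Nim pile of size 3, so its Grundy value is 3.
Build the Grundy sequence for pile B with g(k) = mex{g(k−s) : s ∈ {6, 7}, s ≤ k}:
k:     0  1  2  3  4  5  6  7  8  9
g(k):  0  0  0  0  0  0  1  1  1  1
So g(9) = 1.
For pile C, compute g(0), g(1), … with moves {3, 4}:
g(0) = mex{} = 0
g(1) = mex{} = 0
g(2) = mex{} = 0
g(3) = mex{0} = 1
g(4) = mex{0} = 1
g(5) = mex{0} = 1
g(6) = mex{0,1} = 2
So g(6) = 2.
By the Sprague-Grundy theorem, the Grundy value of a sum of independent games is the XOR of the component values.
Combined value = 3 ⊕ 1 ⊕ 2 = 0.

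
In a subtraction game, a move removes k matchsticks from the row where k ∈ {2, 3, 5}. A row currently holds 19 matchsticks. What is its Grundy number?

Compute g(0), g(1), … for moves {2, 3, 5}:
k:     0  1  2  3  4  5  6  7  8  9 10 11 12 13 14 15 16 17 18 19
g(k):  0  0  1  1  2  2  3  0  0  1  1  2  2  3  0  0  1  1  2  2
So g(19) = 2.

2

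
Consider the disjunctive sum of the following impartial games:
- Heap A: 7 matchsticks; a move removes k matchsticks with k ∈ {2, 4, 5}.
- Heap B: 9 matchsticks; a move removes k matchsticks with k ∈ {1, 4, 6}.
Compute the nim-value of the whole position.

Grundy values for heap A (subtraction set {2, 4, 5}):
k:     0  1  2  3  4  5  6  7
g(k):  0  0  1  1  2  2  3  0
So g(7) = 0.
Build the Grundy sequence for heap B with g(k) = mex{g(k−s) : s ∈ {1, 4, 6}, s ≤ k}:
k:     0  1  2  3  4  5  6  7  8  9
g(k):  0  1  0  1  2  0  1  0  1  2
So g(9) = 2.
By the Sprague-Grundy theorem, the Grundy value of a sum of independent games is the XOR of the component values.
Combined value = 0 ⊕ 2 = 2.

2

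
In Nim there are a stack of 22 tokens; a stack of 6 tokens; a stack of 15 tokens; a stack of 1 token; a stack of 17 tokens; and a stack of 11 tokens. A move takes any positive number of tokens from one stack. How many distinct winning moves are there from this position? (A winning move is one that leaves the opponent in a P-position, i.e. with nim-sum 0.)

3

Compute the nim-sum pairwise:
22 XOR 6 = 16
16 XOR 15 = 31
31 XOR 1 = 30
30 XOR 17 = 15
15 XOR 11 = 4
The overall nim-sum is X = 4. A stack of size p has a winning move iff p XOR X < p (reduce it to p XOR X).
  22: 22 XOR 4 = 18 < 22 — winning move (to 18).
  6: 6 XOR 4 = 2 < 6 — winning move (to 2).
  15: 15 XOR 4 = 11 < 15 — winning move (to 11).
  1: 1 XOR 4 = 5 ≥ 1 — no move.
  17: 17 XOR 4 = 21 ≥ 17 — no move.
  11: 11 XOR 4 = 15 ≥ 11 — no move.
That gives 3 winning moves.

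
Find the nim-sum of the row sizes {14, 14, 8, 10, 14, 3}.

Bitwise XOR of the heap sizes:
  1110  (14)
  1110  (14)
  1000  (8)
  1010  (10)
  1110  (14)
  0011  (3)
  ----
  1111  (15)

15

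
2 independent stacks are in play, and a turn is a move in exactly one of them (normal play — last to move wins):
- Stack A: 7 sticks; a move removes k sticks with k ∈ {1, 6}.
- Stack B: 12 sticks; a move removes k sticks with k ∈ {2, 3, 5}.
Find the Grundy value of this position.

Grundy values for stack A (subtraction set {1, 6}):
g(0) = mex{} = 0
g(1) = mex{0} = 1
g(2) = mex{1} = 0
g(3) = mex{0} = 1
g(4) = mex{1} = 0
g(5) = mex{0} = 1
g(6) = mex{0,1} = 2
g(7) = mex{1,2} = 0
So g(7) = 0.
For stack B, compute g(0), g(1), … with moves {2, 3, 5}:
k:     0  1  2  3  4  5  6  7  8  9 10 11 12
g(k):  0  0  1  1  2  2  3  0  0  1  1  2  2
So g(12) = 2.
By the Sprague-Grundy theorem, the Grundy value of a sum of independent games is the XOR of the component values.
Combined value = 0 XOR 2 = 2.

2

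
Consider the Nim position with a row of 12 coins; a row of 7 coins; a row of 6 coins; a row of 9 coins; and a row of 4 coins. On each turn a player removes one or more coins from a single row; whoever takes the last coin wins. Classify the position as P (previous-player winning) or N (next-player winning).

P-position

Nim-sum: 12 ⊕ 7 ⊕ 6 ⊕ 9 ⊕ 4 = 0.
The nim-sum is 0, so this is a P-position: the player to move is in a losing position under optimal play.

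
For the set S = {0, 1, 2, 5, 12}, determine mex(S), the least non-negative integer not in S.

3

The values 0, 1, 2 are all present; 3 is the first non-negative integer missing from the set.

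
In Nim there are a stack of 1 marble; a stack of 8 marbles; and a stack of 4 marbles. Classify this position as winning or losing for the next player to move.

Winning position

Compute the nim-sum pairwise:
1 ^ 8 = 9
9 ^ 4 = 13
The nim-sum is 13 ≠ 0, so this is an N-position: the player to move can win.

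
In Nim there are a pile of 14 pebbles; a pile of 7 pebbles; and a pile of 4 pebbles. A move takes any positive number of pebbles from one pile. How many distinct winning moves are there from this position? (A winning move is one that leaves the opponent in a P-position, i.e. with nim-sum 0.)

1

Nim-sum: 14 ⊕ 7 ⊕ 4 = 13.
The overall nim-sum is X = 13. A pile of size p has a winning move iff p XOR X < p (reduce it to p XOR X).
  14: 14 XOR 13 = 3 < 14 — winning move (to 3).
  7: 7 XOR 13 = 10 ≥ 7 — no move.
  4: 4 XOR 13 = 9 ≥ 4 — no move.
That gives 1 winning move.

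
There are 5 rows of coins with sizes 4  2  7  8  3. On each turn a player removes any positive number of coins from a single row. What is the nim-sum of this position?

10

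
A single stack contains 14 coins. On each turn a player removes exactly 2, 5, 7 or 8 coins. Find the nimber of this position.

Build the Grundy sequence with g(k) = mex{g(k−s) : s ∈ {2, 5, 7, 8}, s ≤ k}:
g(0) = mex{} = 0
g(1) = mex{} = 0
g(2) = mex{0} = 1
g(3) = mex{0} = 1
g(4) = mex{1} = 0
g(5) = mex{0,1} = 2
g(6) = mex{0} = 1
g(7) = mex{0,1,2} = 3
g(8) = mex{0,1} = 2
g(9) = mex{0,1,3} = 2
g(10) = mex{1,2} = 0
g(11) = mex{0,1,2} = 3
g(12) = mex{0,2,3} = 1
g(13) = mex{1,2,3} = 0
g(14) = mex{1,2,3} = 0
So g(14) = 0.

0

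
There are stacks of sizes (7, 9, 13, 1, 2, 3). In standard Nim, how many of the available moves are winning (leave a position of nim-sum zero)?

In binary:
  0111  (7)
  1001  (9)
  1101  (13)
  0001  (1)
  0010  (2)
  0011  (3)
  ----
  0011  (3)
The overall nim-sum is X = 3. A stack of size p has a winning move iff p XOR X < p (reduce it to p XOR X).
  7: 7 XOR 3 = 4 < 7 — winning move (to 4).
  9: 9 XOR 3 = 10 ≥ 9 — no move.
  13: 13 XOR 3 = 14 ≥ 13 — no move.
  1: 1 XOR 3 = 2 ≥ 1 — no move.
  2: 2 XOR 3 = 1 < 2 — winning move (to 1).
  3: 3 XOR 3 = 0 < 3 — winning move (to 0).
That gives 3 winning moves.

3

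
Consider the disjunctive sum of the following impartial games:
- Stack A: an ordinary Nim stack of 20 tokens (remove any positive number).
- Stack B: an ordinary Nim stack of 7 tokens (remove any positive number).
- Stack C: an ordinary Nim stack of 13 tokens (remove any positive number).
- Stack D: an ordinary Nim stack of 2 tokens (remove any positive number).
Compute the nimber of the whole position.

Stack A is a plain Nim stack of size 20, so its Grundy value is 20.
Stack B is a plain Nim stack of size 7, so its Grundy value is 7.
Stack C is a plain Nim stack of size 13, so its Grundy value is 13.
Stack D is a plain Nim stack of size 2, so its Grundy value is 2.
By the Sprague-Grundy theorem, the Grundy value of a sum of independent games is the XOR of the component values.
Combined value = 20 ⊕ 7 ⊕ 13 ⊕ 2 = 28.

28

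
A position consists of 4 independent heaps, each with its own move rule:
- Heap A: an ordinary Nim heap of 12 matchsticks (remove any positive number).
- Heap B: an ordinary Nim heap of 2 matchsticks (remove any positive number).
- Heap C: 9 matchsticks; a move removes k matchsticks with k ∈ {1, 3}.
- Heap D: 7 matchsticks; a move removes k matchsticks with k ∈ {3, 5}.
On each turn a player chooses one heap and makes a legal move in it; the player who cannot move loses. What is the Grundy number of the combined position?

13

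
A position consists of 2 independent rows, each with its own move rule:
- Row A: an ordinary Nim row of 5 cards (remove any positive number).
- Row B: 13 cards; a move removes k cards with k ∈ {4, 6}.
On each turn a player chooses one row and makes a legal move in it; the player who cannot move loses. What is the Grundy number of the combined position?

Row A is a plain Nim row of size 5, so its Grundy value is 5.
Build the Grundy sequence for row B with g(k) = mex{g(k−s) : s ∈ {4, 6}, s ≤ k}:
k:     0  1  2  3  4  5  6  7  8  9 10 11 12 13
g(k):  0  0  0  0  1  1  1  1  2  2  0  0  0  0
So g(13) = 0.
By the Sprague-Grundy theorem, the Grundy value of a sum of independent games is the XOR of the component values.
Combined value = 5 XOR 0 = 5.

5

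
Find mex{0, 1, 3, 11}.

The values 0, 1 are all present; 2 is the first non-negative integer missing from the set.

2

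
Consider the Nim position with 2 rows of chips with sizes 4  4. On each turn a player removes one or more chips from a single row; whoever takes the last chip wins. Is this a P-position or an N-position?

In binary:
  100  (4)
  100  (4)
  ---
  000  (0)
The nim-sum is 0, so this is a P-position: the player to move is in a losing position under optimal play.

P-position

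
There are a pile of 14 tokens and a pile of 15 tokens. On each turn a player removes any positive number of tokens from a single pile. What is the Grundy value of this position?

1

Bitwise XOR of the heap sizes:
  1110  (14)
  1111  (15)
  ----
  0001  (1)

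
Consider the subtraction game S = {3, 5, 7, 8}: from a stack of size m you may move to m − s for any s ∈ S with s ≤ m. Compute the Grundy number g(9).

3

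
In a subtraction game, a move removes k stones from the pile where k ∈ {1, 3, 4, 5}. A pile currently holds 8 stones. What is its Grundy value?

0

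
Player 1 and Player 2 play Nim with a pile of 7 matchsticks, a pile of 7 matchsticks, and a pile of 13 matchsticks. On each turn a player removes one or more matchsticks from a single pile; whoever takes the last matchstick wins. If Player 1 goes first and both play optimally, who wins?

Compute the nim-sum pairwise:
7 XOR 7 = 0
0 XOR 13 = 13
The nim-sum is 13 ≠ 0, so this is an N-position: the player to move can win; Player 1 has a winning move.

Player 1 wins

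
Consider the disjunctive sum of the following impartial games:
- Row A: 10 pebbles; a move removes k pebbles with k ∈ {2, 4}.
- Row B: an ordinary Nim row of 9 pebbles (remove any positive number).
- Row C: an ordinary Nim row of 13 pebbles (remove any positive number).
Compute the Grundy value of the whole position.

Build the Grundy sequence for row A with g(k) = mex{g(k−s) : s ∈ {2, 4}, s ≤ k}:
k:     0  1  2  3  4  5  6  7  8  9 10
g(k):  0  0  1  1  2  2  0  0  1  1  2
So g(10) = 2.
Row B is a plain Nim row of size 9, so its Grundy value is 9.
Row C is a plain Nim row of size 13, so its Grundy value is 13.
By the Sprague-Grundy theorem, the Grundy value of a sum of independent games is the XOR of the component values.
Combined value = 2 ⊕ 9 ⊕ 13 = 6.

6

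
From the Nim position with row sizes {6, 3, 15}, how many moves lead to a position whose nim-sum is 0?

Bitwise XOR of the heap sizes:
  0110  (6)
  0011  (3)
  1111  (15)
  ----
  1010  (10)
The overall nim-sum is X = 10. A row of size p has a winning move iff p XOR X < p (reduce it to p XOR X).
  6: 6 XOR 10 = 12 ≥ 6 — no move.
  3: 3 XOR 10 = 9 ≥ 3 — no move.
  15: 15 XOR 10 = 5 < 15 — winning move (to 5).
That gives 1 winning move.

1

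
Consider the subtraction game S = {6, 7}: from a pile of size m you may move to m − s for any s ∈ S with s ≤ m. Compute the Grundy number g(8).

Compute g(0), g(1), … for moves {6, 7}:
g(0) = mex{} = 0
g(1) = mex{} = 0
g(2) = mex{} = 0
g(3) = mex{} = 0
g(4) = mex{} = 0
g(5) = mex{} = 0
g(6) = mex{0} = 1
g(7) = mex{0} = 1
g(8) = mex{0} = 1
So g(8) = 1.

1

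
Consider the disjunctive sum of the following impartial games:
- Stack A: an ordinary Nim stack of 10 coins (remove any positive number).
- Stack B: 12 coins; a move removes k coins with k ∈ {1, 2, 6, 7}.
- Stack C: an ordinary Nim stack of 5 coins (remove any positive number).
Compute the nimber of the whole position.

14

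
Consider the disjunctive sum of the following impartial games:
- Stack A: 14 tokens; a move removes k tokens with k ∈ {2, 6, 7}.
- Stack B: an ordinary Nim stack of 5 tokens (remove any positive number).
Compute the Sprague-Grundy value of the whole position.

For stack A, compute g(0), g(1), … with moves {2, 6, 7}:
k:     0  1  2  3  4  5  6  7  8  9 10 11 12 13 14
g(k):  0  0  1  1  0  0  1  1  2  0  3  1  2  0  0
So g(14) = 0.
Stack B is a plain Nim stack of size 5, so its Grundy value is 5.
The value of a disjunctive sum is the nim-sum of the parts.
Combined value = 0 XOR 5 = 5.

5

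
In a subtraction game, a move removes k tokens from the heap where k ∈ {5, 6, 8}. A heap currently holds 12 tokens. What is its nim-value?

2

Compute g(0), g(1), … for moves {5, 6, 8}:
g(0) = mex{} = 0
g(1) = mex{} = 0
g(2) = mex{} = 0
g(3) = mex{} = 0
g(4) = mex{} = 0
g(5) = mex{0} = 1
g(6) = mex{0} = 1
g(7) = mex{0} = 1
g(8) = mex{0} = 1
g(9) = mex{0} = 1
g(10) = mex{0,1} = 2
g(11) = mex{0,1} = 2
g(12) = mex{0,1} = 2
So g(12) = 2.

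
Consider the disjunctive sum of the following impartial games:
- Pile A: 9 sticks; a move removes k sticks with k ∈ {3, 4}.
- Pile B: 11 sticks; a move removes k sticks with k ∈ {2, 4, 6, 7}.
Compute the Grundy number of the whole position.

For pile A, compute g(0), g(1), … with moves {3, 4}:
g(0) = mex{} = 0
g(1) = mex{} = 0
g(2) = mex{} = 0
g(3) = mex{0} = 1
g(4) = mex{0} = 1
g(5) = mex{0} = 1
g(6) = mex{0,1} = 2
g(7) = mex{1} = 0
g(8) = mex{1} = 0
g(9) = mex{1,2} = 0
So g(9) = 0.
Grundy values for pile B (subtraction set {2, 4, 6, 7}):
g(0) = mex{} = 0
g(1) = mex{} = 0
g(2) = mex{0} = 1
g(3) = mex{0} = 1
g(4) = mex{0,1} = 2
g(5) = mex{0,1} = 2
g(6) = mex{0,1,2} = 3
g(7) = mex{0,1,2} = 3
g(8) = mex{0,1,2,3} = 4
g(9) = mex{1,2,3} = 0
g(10) = mex{1,2,3,4} = 0
g(11) = mex{0,2,3} = 1
So g(11) = 1.
The value of a disjunctive sum is the nim-sum of the parts.
Combined value = 0 XOR 1 = 1.

1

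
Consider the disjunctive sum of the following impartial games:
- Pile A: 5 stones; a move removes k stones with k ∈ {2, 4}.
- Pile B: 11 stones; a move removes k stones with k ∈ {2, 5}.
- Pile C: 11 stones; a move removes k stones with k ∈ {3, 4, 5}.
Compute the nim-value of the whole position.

3

Build the Grundy sequence for pile A with g(k) = mex{g(k−s) : s ∈ {2, 4}, s ≤ k}:
g(0) = mex{} = 0
g(1) = mex{} = 0
g(2) = mex{0} = 1
g(3) = mex{0} = 1
g(4) = mex{0,1} = 2
g(5) = mex{0,1} = 2
So g(5) = 2.
Build the Grundy sequence for pile B with g(k) = mex{g(k−s) : s ∈ {2, 5}, s ≤ k}:
g(0) = mex{} = 0
g(1) = mex{} = 0
g(2) = mex{0} = 1
g(3) = mex{0} = 1
g(4) = mex{1} = 0
g(5) = mex{0,1} = 2
g(6) = mex{0} = 1
g(7) = mex{1,2} = 0
g(8) = mex{1} = 0
g(9) = mex{0} = 1
g(10) = mex{0,2} = 1
g(11) = mex{1} = 0
So g(11) = 0.
Grundy values for pile C (subtraction set {3, 4, 5}):
k:     0  1  2  3  4  5  6  7  8  9 10 11
g(k):  0  0  0  1  1  1  2  2  0  0  0  1
So g(11) = 1.
The value of a disjunctive sum is the nim-sum of the parts.
Combined value = 2 ⊕ 0 ⊕ 1 = 3.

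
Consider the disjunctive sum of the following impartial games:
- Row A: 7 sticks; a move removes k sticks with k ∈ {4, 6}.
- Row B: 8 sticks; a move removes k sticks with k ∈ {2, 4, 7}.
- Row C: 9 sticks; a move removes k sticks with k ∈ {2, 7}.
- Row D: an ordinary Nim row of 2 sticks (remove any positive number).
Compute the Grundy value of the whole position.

Build the Grundy sequence for row A with g(k) = mex{g(k−s) : s ∈ {4, 6}, s ≤ k}:
g(0) = mex{} = 0
g(1) = mex{} = 0
g(2) = mex{} = 0
g(3) = mex{} = 0
g(4) = mex{0} = 1
g(5) = mex{0} = 1
g(6) = mex{0} = 1
g(7) = mex{0} = 1
So g(7) = 1.
Grundy values for row B (subtraction set {2, 4, 7}):
k:     0  1  2  3  4  5  6  7  8
g(k):  0  0  1  1  2  2  0  3  1
So g(8) = 1.
Build the Grundy sequence for row C with g(k) = mex{g(k−s) : s ∈ {2, 7}, s ≤ k}:
g(0) = mex{} = 0
g(1) = mex{} = 0
g(2) = mex{0} = 1
g(3) = mex{0} = 1
g(4) = mex{1} = 0
g(5) = mex{1} = 0
g(6) = mex{0} = 1
g(7) = mex{0} = 1
g(8) = mex{0,1} = 2
g(9) = mex{1} = 0
So g(9) = 0.
Row D is a plain Nim row of size 2, so its Grundy value is 2.
By the Sprague-Grundy theorem, the Grundy value of a sum of independent games is the XOR of the component values.
Combined value = 1 ⊕ 1 ⊕ 0 ⊕ 2 = 2.

2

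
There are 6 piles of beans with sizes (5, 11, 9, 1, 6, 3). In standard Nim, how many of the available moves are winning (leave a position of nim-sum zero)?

3

Nim-sum: 5 ^ 11 ^ 9 ^ 1 ^ 6 ^ 3 = 3.
The overall nim-sum is X = 3. A pile of size p has a winning move iff p XOR X < p (reduce it to p XOR X).
  5: 5 XOR 3 = 6 ≥ 5 — no move.
  11: 11 XOR 3 = 8 < 11 — winning move (to 8).
  9: 9 XOR 3 = 10 ≥ 9 — no move.
  1: 1 XOR 3 = 2 ≥ 1 — no move.
  6: 6 XOR 3 = 5 < 6 — winning move (to 5).
  3: 3 XOR 3 = 0 < 3 — winning move (to 0).
That gives 3 winning moves.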